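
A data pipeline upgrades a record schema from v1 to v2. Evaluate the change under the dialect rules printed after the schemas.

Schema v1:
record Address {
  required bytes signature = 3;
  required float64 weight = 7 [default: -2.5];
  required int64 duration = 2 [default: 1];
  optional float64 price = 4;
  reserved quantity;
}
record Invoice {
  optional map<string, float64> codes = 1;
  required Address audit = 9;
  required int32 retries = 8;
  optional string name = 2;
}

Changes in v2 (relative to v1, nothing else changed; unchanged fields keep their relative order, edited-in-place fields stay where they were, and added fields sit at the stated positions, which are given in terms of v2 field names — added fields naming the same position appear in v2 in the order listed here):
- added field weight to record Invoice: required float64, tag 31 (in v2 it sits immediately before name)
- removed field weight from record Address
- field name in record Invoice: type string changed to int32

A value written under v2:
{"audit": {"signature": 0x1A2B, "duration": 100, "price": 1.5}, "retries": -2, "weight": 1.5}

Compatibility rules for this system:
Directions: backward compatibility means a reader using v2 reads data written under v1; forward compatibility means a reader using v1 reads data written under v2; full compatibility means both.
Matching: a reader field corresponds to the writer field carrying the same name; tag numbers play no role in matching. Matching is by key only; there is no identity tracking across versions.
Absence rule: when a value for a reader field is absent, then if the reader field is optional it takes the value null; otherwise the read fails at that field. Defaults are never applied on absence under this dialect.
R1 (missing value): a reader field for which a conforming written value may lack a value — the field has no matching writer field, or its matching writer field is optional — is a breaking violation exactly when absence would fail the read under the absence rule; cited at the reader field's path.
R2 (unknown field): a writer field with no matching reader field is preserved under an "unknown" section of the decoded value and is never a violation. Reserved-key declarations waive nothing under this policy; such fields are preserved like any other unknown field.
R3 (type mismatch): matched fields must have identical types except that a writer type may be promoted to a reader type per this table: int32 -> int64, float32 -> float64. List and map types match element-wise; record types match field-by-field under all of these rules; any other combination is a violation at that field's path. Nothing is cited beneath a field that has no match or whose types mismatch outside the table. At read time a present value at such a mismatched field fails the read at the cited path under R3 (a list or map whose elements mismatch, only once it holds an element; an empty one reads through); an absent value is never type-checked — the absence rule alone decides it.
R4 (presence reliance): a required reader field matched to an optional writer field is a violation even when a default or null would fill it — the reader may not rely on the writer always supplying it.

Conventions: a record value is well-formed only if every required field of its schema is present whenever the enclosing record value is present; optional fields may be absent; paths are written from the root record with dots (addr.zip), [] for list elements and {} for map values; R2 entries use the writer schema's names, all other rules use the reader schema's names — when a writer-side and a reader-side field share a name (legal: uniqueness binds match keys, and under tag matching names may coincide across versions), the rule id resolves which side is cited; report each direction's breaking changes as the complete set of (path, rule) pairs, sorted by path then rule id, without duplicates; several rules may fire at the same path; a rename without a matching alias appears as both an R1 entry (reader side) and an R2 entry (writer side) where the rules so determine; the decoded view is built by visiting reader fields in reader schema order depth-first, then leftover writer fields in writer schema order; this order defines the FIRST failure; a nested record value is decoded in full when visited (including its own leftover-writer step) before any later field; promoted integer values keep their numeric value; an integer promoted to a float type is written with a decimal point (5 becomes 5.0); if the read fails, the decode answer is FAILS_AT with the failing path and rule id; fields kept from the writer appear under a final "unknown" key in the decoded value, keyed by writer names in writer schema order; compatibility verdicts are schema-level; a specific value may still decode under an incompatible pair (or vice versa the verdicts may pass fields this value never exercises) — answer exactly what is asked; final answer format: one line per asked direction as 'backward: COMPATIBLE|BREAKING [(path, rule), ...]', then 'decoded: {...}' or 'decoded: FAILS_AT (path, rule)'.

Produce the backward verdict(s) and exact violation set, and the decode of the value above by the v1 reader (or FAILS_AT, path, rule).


backward: BREAKING [(name, R3), (weight, R1)]; decoded: FAILS_AT (audit.weight, R1)

the writer's type comes first in each Invoice pair
backward pass over Invoice, reader schema v2, writer schema v1:
  codes <- codes (map<string, float64> -> map<string, float64>, writer optional)
  audit <- audit (Address -> Address, writer required)
  retries <- retries (int32 -> int32, writer required)
  weight has no writer counterpart
  name <- name (string -> int32, writer optional)
  audit.signature <- audit.signature (bytes -> bytes, writer required)
  audit.duration <- audit.duration (int64 -> int64, writer required)
  audit.price <- audit.price (float64 -> float64, writer optional)
  writer audit.weight: unknown to reader
  rule R3 violated at name
  rule R1 violated at weight
  backward on Invoice therefore BREAKING (2)
decoding the Invoice value with the v1 reader:
  codes := null (missing; optional => null)
  audit.signature := 0x1A2B
  read fails at audit.weight under R1 (no fill)
  => FAILS_AT (audit.weight, R1)


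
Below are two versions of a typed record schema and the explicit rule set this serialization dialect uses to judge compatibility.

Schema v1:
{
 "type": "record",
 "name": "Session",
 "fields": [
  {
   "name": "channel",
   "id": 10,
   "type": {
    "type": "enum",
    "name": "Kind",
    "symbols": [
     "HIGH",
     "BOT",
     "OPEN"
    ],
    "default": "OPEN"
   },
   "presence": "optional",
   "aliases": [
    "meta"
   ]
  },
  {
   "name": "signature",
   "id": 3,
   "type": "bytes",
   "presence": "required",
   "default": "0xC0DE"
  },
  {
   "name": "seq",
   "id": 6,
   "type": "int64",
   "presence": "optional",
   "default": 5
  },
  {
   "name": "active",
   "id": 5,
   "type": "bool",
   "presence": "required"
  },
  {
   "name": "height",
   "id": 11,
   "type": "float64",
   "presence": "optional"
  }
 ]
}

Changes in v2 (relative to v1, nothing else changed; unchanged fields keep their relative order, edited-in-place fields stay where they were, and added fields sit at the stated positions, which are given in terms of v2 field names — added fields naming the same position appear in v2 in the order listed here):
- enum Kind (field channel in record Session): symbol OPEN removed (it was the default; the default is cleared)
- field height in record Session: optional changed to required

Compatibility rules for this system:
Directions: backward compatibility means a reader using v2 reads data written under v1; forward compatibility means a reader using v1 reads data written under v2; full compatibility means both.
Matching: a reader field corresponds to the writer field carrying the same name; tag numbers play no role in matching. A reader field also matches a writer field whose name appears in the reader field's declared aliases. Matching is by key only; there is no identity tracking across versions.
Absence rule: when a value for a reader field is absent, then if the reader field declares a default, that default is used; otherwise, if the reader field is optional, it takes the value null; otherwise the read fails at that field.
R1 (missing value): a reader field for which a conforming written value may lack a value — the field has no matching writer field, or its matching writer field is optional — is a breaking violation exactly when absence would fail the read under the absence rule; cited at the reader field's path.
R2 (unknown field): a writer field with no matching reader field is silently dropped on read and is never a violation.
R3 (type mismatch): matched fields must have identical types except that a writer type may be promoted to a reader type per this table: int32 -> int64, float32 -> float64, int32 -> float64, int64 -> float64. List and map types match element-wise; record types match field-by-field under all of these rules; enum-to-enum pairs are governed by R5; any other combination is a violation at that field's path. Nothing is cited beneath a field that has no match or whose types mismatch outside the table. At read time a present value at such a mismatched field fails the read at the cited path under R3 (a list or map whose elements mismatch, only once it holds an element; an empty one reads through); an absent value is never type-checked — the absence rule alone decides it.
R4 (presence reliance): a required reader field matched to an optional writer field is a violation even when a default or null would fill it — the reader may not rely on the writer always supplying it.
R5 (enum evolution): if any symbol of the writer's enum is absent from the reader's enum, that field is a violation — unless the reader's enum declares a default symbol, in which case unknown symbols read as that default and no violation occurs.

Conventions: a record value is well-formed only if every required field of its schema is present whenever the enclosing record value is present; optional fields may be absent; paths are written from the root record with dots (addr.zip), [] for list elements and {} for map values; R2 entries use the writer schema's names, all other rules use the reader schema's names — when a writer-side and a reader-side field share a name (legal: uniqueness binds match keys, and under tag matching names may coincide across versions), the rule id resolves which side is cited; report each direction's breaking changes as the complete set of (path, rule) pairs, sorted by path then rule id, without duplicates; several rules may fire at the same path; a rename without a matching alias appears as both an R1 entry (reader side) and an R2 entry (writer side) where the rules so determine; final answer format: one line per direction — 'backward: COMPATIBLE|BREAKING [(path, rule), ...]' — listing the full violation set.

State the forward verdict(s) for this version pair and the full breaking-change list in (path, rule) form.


arrows below run writer -> reader for Session
forward analysis of Session with v1 as reader and v2 as writer:
  channel: paired with writer channel (Kind -> Kind; writer optional)
  signature: paired with writer signature (bytes -> bytes; writer required)
  seq: paired with writer seq (int64 -> int64; writer optional)
  active: paired with writer active (bool -> bool; writer required)
  height: paired with writer height (float64 -> float64; writer required)
  => no violations; forward on Session: COMPATIBLE
diffs on Session not affecting the asked answer:
  enum Kind (field channel in record Session): symbol OPEN removed (it was the default; the default is cleared) -> fires only in the backward direction of Session, which is not asked here
  field height in record Session: optional changed to required -> fires only in the backward direction of Session, which is not asked here

forward: COMPATIBLE []


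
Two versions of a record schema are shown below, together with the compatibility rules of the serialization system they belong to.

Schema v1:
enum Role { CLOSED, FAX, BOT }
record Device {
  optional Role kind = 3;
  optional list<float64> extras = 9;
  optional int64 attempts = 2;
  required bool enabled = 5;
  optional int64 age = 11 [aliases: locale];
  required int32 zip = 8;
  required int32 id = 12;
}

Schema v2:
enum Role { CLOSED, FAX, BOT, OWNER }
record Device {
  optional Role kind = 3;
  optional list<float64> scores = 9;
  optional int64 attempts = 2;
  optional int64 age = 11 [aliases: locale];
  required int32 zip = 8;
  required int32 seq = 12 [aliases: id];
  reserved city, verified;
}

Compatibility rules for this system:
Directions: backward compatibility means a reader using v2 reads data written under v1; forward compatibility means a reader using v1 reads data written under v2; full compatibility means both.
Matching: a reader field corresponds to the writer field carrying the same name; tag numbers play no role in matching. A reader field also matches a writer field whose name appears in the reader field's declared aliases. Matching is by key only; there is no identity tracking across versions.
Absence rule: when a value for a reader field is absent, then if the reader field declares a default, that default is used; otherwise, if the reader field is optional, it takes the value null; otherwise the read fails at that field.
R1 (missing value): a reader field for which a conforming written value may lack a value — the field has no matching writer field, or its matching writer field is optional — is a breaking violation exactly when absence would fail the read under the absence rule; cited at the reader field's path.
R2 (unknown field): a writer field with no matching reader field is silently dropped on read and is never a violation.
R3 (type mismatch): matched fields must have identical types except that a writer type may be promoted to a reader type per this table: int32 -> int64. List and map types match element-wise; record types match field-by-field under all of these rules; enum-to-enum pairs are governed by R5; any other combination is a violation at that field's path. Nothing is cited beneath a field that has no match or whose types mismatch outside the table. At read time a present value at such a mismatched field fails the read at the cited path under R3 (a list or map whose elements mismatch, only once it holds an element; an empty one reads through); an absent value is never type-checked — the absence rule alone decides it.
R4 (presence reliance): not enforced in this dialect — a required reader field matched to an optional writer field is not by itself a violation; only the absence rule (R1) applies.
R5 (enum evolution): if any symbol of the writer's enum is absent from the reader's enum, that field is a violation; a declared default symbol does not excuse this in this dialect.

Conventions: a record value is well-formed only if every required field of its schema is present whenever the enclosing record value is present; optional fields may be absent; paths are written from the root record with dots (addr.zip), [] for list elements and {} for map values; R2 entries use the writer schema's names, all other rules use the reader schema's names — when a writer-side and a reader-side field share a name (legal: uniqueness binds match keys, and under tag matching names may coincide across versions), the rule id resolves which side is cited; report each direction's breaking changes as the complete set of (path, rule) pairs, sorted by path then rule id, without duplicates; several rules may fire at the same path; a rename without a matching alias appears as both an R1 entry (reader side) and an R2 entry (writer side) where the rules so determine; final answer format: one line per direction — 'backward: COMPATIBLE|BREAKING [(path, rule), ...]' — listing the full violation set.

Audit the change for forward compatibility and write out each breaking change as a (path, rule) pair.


forward: BREAKING [(enabled, R1), (id, R1), (kind, R5)]

arrows below run writer -> reader for Device
checking forward for Device: reader v1 against writer v2:
  kind: paired with writer kind (Role -> Role; writer optional)
  extras: no writer match
  attempts: paired with writer attempts (int64 -> int64; writer optional)
  enabled: no writer match
  age: paired with writer age (int64 -> int64; writer optional)
  zip: paired with writer zip (int32 -> int32; writer required)
  id: no writer match
  writer field scores has no reader counterpart
  writer field seq has no reader counterpart
  rule R1 violated at enabled
  rule R1 violated at id
  rule R5 violated at kind
  => 3 violation(s): forward is BREAKING for Device
remaining Device differences; none change what is asked:
  renamed field extras to scores in record Device -> inert for the asked Device verdict: nothing fires


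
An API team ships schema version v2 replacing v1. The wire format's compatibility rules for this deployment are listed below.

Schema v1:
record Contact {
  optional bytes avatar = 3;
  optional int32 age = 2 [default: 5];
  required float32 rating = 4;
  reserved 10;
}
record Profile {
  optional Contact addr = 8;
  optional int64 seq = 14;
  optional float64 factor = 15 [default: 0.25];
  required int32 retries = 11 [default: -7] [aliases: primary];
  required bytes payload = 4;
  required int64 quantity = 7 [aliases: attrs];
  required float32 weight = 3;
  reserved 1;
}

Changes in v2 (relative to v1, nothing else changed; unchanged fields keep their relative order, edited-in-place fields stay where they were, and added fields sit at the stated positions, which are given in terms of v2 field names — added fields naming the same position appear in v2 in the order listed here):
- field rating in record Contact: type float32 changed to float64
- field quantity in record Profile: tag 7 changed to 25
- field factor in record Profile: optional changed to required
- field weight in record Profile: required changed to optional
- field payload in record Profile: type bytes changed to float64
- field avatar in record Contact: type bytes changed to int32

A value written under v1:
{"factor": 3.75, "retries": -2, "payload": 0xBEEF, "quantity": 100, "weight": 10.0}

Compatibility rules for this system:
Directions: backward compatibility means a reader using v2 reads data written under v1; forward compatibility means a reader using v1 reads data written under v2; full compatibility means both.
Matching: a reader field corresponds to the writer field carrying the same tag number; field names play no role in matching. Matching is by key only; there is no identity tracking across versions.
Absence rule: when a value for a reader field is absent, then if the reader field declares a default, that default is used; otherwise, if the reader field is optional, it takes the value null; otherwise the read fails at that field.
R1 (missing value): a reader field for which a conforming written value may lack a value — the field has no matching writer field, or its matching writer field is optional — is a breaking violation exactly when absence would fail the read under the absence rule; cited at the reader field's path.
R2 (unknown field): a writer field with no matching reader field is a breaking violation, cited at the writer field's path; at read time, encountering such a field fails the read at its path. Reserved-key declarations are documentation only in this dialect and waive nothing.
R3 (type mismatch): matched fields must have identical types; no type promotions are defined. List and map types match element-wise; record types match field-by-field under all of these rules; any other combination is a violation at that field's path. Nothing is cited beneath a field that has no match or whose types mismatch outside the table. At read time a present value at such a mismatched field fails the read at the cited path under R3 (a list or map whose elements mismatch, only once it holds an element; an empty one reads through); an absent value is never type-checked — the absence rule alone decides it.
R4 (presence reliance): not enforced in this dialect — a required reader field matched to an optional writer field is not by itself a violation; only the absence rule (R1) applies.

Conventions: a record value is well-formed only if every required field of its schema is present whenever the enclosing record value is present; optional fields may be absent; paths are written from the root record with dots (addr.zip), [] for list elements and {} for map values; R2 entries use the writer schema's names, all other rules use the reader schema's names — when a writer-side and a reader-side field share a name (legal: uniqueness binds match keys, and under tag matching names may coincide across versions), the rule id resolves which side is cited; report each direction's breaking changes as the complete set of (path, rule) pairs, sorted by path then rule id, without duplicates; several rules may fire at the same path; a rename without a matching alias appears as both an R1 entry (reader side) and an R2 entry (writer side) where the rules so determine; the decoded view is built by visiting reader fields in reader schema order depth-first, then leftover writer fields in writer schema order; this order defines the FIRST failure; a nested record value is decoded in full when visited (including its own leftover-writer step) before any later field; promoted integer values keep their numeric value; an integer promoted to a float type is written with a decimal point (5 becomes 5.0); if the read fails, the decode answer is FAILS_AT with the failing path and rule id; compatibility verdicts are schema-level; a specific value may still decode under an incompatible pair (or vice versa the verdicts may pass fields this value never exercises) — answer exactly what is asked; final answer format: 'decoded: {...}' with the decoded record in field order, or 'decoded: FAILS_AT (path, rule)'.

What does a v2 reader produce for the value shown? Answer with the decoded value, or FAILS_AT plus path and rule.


decoded: FAILS_AT (payload, R3)

each type pair in Profile: writer, then reader
decode (reader v2):
  addr := null (absent, optional -> null)
  seq := null (absent, optional -> null)
  factor := 3.75
  retries := -2
  read fails at payload under R3
  => FAILS_AT (payload, R3)
ruling out the remaining Profile differences:
  field rating in record Contact: type float32 changed to float64 -> changes Profile's schema-level verdicts only — the decode of this value is the same
  field quantity in record Profile: tag 7 changed to 25 -> changes Profile's schema-level verdicts only — the decode of this value is the same
  field factor in record Profile: optional changed to required -> inert under this dialect — no rule fires on Profile and the result does not move
  field weight in record Profile: required changed to optional -> changes Profile's schema-level verdicts only — the decode of this value is the same
  field avatar in record Contact: type bytes changed to int32 -> changes Profile's schema-level verdicts only — the decode of this value is the same


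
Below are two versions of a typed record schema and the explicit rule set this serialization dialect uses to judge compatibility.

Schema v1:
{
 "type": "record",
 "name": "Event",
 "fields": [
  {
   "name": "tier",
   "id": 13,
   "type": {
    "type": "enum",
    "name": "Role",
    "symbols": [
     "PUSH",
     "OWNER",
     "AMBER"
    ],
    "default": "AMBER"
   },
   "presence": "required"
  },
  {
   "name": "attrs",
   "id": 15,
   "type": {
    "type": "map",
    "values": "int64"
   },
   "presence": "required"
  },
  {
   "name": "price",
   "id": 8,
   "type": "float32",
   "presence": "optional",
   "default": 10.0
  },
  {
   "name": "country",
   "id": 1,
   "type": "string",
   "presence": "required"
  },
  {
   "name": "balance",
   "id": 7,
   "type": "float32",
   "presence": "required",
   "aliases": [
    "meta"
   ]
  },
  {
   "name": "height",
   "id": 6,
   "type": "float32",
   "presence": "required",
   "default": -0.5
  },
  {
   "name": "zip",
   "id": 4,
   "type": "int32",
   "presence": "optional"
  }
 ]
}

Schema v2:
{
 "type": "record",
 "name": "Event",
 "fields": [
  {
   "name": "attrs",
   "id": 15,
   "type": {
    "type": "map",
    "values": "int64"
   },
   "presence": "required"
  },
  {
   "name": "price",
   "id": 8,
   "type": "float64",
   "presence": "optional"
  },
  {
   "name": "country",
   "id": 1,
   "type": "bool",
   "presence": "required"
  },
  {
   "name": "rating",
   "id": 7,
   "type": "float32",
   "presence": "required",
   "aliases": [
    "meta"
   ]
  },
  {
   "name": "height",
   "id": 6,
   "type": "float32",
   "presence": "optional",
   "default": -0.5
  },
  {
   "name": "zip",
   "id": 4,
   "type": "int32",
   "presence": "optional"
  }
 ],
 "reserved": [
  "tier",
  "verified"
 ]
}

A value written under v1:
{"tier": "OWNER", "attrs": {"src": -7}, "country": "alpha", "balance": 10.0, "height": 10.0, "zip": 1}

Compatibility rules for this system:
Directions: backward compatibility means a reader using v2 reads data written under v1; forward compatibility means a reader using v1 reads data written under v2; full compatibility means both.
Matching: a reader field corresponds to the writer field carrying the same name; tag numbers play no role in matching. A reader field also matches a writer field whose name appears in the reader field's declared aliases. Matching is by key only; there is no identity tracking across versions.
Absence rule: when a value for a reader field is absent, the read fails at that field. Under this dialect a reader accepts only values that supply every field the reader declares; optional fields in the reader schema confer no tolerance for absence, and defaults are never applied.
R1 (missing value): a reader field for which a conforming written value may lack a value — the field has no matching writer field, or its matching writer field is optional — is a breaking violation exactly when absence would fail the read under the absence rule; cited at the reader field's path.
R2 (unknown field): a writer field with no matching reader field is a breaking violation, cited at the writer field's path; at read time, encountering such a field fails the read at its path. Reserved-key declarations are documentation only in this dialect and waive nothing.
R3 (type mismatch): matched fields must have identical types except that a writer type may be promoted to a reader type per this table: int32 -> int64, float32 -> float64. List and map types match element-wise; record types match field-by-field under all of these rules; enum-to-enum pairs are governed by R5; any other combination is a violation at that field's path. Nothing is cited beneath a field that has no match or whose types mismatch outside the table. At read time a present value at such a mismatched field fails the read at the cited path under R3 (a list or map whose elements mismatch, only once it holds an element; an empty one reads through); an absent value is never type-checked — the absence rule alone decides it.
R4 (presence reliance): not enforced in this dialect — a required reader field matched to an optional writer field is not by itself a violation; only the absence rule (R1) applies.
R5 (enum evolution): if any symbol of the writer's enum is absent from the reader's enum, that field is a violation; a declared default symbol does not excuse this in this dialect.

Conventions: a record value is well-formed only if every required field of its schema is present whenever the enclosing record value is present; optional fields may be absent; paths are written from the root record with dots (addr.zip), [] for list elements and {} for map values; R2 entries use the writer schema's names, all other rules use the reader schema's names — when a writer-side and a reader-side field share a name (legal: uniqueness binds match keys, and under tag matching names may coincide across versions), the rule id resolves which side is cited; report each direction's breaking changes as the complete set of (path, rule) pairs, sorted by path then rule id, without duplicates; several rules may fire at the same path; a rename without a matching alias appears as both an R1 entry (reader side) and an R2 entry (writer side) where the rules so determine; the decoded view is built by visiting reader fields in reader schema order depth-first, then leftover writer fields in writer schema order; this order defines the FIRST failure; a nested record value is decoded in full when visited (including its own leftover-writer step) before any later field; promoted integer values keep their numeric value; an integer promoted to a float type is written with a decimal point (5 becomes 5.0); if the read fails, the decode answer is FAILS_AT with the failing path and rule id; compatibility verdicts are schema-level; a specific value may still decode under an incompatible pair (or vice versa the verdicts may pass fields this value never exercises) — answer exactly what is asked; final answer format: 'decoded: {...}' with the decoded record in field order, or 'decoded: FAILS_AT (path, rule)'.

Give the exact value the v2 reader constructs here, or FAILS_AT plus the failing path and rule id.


decoded: FAILS_AT (price, R1)

the writer's type comes first in each Event pair
decode walk for Event under reader schema v2:
  attrs := {"src": -7}
  read fails at price under R1 (no fill)
  => FAILS_AT (price, R1)
the rest of the Event diff is inert for this question:
  renamed field balance to rating in record Event -> a verdict-level change on Event — the shown value reads the same
  field country in record Event: type string changed to bool -> a verdict-level change on Event — the shown value reads the same
  removed field tier from record Event (its key "tier" joins the reserved list) -> a verdict-level change on Event — the shown value reads the same
  field height in record Event: required changed to optional -> a verdict-level change on Event — the shown value reads the same


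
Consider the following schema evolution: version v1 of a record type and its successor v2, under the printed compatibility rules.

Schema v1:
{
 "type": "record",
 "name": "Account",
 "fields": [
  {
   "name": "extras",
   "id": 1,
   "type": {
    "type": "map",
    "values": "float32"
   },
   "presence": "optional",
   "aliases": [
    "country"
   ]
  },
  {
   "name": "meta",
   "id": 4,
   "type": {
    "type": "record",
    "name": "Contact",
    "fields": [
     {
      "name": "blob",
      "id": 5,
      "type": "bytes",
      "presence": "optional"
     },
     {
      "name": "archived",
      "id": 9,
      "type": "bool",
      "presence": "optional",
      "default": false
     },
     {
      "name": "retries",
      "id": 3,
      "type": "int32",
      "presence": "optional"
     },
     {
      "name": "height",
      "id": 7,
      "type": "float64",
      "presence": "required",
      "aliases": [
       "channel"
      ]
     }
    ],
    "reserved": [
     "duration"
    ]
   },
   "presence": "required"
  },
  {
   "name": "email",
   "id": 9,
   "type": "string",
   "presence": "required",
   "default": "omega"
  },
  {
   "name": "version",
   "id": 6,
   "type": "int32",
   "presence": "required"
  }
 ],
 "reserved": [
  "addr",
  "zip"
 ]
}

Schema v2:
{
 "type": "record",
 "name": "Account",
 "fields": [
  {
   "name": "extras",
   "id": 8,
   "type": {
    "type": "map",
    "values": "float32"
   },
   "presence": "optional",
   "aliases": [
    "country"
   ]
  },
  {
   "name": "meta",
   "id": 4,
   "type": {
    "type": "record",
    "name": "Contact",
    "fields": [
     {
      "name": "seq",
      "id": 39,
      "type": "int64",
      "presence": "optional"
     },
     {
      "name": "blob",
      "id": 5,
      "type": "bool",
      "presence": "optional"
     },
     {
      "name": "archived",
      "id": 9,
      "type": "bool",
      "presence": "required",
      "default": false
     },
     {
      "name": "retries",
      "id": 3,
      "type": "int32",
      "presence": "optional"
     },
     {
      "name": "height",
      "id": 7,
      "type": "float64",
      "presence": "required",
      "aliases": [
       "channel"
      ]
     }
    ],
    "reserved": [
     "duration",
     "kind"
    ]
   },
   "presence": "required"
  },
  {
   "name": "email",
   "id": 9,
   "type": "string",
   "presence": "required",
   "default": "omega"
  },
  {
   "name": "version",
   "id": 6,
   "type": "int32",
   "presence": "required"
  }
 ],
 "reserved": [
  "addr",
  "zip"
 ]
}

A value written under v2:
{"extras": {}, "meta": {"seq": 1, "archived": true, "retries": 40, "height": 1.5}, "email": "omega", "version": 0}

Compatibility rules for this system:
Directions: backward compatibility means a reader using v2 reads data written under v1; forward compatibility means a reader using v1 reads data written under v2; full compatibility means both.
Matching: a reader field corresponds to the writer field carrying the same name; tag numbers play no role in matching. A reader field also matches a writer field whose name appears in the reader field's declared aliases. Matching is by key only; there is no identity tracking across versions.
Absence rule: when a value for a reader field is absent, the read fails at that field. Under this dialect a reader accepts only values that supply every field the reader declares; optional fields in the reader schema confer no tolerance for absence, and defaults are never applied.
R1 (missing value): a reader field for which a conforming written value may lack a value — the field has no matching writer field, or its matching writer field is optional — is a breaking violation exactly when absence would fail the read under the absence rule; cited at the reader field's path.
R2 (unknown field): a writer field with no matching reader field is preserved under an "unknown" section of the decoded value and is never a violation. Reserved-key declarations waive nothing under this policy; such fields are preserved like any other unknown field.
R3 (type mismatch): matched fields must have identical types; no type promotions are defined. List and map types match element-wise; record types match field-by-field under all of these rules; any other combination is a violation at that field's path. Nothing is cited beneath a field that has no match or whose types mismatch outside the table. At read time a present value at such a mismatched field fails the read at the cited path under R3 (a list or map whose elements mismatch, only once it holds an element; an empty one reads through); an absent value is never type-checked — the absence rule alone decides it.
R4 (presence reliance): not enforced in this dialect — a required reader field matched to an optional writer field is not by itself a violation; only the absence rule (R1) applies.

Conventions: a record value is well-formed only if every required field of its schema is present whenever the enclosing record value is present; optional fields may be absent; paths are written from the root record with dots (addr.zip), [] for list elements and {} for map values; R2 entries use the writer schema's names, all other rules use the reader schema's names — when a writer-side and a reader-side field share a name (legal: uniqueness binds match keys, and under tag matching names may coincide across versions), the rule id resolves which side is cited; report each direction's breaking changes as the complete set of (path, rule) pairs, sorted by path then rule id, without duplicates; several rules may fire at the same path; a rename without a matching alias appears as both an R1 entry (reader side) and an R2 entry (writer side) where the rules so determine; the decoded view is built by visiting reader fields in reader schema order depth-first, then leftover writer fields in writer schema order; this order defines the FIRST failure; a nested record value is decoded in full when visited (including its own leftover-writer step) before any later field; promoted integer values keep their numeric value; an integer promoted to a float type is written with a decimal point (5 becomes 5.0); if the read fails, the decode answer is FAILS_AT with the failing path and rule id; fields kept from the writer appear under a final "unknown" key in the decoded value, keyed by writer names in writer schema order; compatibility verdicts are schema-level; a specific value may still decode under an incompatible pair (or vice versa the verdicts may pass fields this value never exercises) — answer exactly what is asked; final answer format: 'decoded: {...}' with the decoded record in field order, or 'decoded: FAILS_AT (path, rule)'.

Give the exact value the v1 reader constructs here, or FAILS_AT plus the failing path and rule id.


decoded: FAILS_AT (meta.blob, R1)

each type pair in Account: writer, then reader
migrating the Account value to v1:
  extras := {}
  read fails at meta.blob under R1 (no fill)
  => FAILS_AT (meta.blob, R1)
the other Account changes do not affect what is asked:
  added field seq to record Contact: optional int64, tag 39 (in v2 it sits immediately before blob) -> a verdict-level change on Account — the shown value reads the same
  field archived in record Contact: optional changed to required -> a verdict-level change on Account — the shown value reads the same
  field extras in record Account: tag 1 changed to 8 -> fires no rule on Account under this dialect and leaves the result unchanged


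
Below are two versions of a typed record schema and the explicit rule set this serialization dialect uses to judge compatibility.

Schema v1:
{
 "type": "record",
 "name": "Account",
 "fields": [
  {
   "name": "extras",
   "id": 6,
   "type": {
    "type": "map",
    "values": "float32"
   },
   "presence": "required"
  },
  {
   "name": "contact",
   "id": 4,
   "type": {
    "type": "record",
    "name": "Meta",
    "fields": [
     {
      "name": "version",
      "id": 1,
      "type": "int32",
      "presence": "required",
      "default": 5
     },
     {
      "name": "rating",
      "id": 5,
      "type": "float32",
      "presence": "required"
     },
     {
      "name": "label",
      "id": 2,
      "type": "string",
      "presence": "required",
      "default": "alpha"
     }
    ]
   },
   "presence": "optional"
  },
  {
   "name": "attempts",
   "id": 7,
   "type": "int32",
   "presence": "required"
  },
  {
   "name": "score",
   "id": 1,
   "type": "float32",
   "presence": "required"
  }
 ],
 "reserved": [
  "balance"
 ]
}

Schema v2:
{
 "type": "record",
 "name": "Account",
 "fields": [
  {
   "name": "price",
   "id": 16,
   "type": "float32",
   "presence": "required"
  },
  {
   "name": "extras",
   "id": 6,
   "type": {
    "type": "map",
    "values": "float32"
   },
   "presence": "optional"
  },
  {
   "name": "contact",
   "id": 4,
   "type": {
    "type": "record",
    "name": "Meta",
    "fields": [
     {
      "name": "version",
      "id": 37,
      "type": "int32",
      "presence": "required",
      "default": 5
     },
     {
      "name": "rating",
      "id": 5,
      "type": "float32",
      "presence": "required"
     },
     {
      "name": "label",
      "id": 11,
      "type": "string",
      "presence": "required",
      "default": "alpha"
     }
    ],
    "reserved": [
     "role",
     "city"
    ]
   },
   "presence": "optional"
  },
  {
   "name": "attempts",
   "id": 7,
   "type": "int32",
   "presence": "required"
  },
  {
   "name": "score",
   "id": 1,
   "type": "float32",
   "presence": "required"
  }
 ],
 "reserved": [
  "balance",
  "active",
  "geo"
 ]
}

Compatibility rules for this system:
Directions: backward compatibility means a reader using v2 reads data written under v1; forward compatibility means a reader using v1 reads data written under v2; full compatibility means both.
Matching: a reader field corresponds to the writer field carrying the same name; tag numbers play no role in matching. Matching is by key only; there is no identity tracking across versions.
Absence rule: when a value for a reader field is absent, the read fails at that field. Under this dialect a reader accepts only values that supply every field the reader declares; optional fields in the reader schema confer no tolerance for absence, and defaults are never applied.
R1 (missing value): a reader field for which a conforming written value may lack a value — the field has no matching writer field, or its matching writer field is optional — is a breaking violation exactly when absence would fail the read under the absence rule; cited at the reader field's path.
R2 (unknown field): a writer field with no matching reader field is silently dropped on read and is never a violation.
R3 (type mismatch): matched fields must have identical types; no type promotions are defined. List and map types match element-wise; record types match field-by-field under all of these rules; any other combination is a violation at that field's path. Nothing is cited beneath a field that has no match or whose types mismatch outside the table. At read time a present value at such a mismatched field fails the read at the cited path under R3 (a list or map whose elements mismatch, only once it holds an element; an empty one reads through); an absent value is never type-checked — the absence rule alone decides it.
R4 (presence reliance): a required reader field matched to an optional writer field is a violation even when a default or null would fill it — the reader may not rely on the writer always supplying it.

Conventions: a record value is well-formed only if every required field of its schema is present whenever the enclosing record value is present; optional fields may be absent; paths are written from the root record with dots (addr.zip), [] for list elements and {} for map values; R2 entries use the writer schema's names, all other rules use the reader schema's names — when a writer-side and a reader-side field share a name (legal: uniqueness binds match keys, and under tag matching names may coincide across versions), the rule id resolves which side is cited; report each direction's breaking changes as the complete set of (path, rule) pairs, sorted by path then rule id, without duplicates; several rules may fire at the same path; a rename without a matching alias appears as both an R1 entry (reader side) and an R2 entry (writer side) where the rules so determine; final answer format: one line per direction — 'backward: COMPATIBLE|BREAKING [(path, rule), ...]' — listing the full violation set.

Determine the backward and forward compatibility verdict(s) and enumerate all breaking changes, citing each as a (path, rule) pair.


the writer's type comes first in each Account pair
backward on Account — v2 reading data written by v1:
  no writer field matches reader price
  extras <- extras (map<string, float32> -> map<string, float32>, writer required)
  contact <- contact (Meta -> Meta, writer optional)
  attempts <- attempts (int32 -> int32, writer required)
  score <- score (float32 -> float32, writer required)
  contact.version <- contact.version (int32 -> int32, writer required)
  contact.rating <- contact.rating (float32 -> float32, writer required)
  contact.label <- contact.label (string -> string, writer required)
  R1 fires at contact
  R1 fires at price
  => backward: BREAKING (2)
forward on Account — v1 reading data written by v2:
  extras <- extras (map<string, float32> -> map<string, float32>, writer optional)
  contact <- contact (Meta -> Meta, writer optional)
  attempts <- attempts (int32 -> int32, writer required)
  score <- score (float32 -> float32, writer required)
  price (writer side), unknown to reader
  contact.version <- contact.version (int32 -> int32, writer required)
  contact.rating <- contact.rating (float32 -> float32, writer required)
  contact.label <- contact.label (string -> string, writer required)
  R1 fires at contact
  R1 fires at extras
  R4 fires at extras
  => forward: BREAKING (3)

backward: BREAKING [(contact, R1), (price, R1)]; forward: BREAKING [(contact, R1), (extras, R1), (extras, R4)]
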